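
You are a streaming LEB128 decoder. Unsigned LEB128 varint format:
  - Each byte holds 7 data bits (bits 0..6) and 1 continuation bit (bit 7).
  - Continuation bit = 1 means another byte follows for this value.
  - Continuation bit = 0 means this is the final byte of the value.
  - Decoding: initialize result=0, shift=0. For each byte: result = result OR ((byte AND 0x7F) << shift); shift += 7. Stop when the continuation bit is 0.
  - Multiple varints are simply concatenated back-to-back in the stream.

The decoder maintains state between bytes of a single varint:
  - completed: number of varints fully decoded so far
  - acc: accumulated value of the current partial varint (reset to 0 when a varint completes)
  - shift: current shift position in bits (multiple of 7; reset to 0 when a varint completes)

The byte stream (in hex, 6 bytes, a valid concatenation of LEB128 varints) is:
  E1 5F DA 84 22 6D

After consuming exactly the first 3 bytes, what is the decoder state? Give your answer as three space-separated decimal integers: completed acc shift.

byte[0]=0xE1 cont=1 payload=0x61: acc |= 97<<0 -> completed=0 acc=97 shift=7
byte[1]=0x5F cont=0 payload=0x5F: varint #1 complete (value=12257); reset -> completed=1 acc=0 shift=0
byte[2]=0xDA cont=1 payload=0x5A: acc |= 90<<0 -> completed=1 acc=90 shift=7

Answer: 1 90 7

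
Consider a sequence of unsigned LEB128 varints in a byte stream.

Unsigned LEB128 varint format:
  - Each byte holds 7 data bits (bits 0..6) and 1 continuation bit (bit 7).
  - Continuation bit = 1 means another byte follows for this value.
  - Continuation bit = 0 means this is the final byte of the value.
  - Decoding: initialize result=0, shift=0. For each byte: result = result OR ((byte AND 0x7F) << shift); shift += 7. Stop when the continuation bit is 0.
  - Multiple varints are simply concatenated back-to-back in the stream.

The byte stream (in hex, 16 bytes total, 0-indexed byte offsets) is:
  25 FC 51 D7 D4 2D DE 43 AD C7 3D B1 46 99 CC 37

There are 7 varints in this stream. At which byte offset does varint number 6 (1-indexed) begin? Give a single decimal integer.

Answer: 11

Derivation:
  byte[0]=0x25 cont=0 payload=0x25=37: acc |= 37<<0 -> acc=37 shift=7 [end]
Varint 1: bytes[0:1] = 25 -> value 37 (1 byte(s))
  byte[1]=0xFC cont=1 payload=0x7C=124: acc |= 124<<0 -> acc=124 shift=7
  byte[2]=0x51 cont=0 payload=0x51=81: acc |= 81<<7 -> acc=10492 shift=14 [end]
Varint 2: bytes[1:3] = FC 51 -> value 10492 (2 byte(s))
  byte[3]=0xD7 cont=1 payload=0x57=87: acc |= 87<<0 -> acc=87 shift=7
  byte[4]=0xD4 cont=1 payload=0x54=84: acc |= 84<<7 -> acc=10839 shift=14
  byte[5]=0x2D cont=0 payload=0x2D=45: acc |= 45<<14 -> acc=748119 shift=21 [end]
Varint 3: bytes[3:6] = D7 D4 2D -> value 748119 (3 byte(s))
  byte[6]=0xDE cont=1 payload=0x5E=94: acc |= 94<<0 -> acc=94 shift=7
  byte[7]=0x43 cont=0 payload=0x43=67: acc |= 67<<7 -> acc=8670 shift=14 [end]
Varint 4: bytes[6:8] = DE 43 -> value 8670 (2 byte(s))
  byte[8]=0xAD cont=1 payload=0x2D=45: acc |= 45<<0 -> acc=45 shift=7
  byte[9]=0xC7 cont=1 payload=0x47=71: acc |= 71<<7 -> acc=9133 shift=14
  byte[10]=0x3D cont=0 payload=0x3D=61: acc |= 61<<14 -> acc=1008557 shift=21 [end]
Varint 5: bytes[8:11] = AD C7 3D -> value 1008557 (3 byte(s))
  byte[11]=0xB1 cont=1 payload=0x31=49: acc |= 49<<0 -> acc=49 shift=7
  byte[12]=0x46 cont=0 payload=0x46=70: acc |= 70<<7 -> acc=9009 shift=14 [end]
Varint 6: bytes[11:13] = B1 46 -> value 9009 (2 byte(s))
  byte[13]=0x99 cont=1 payload=0x19=25: acc |= 25<<0 -> acc=25 shift=7
  byte[14]=0xCC cont=1 payload=0x4C=76: acc |= 76<<7 -> acc=9753 shift=14
  byte[15]=0x37 cont=0 payload=0x37=55: acc |= 55<<14 -> acc=910873 shift=21 [end]
Varint 7: bytes[13:16] = 99 CC 37 -> value 910873 (3 byte(s))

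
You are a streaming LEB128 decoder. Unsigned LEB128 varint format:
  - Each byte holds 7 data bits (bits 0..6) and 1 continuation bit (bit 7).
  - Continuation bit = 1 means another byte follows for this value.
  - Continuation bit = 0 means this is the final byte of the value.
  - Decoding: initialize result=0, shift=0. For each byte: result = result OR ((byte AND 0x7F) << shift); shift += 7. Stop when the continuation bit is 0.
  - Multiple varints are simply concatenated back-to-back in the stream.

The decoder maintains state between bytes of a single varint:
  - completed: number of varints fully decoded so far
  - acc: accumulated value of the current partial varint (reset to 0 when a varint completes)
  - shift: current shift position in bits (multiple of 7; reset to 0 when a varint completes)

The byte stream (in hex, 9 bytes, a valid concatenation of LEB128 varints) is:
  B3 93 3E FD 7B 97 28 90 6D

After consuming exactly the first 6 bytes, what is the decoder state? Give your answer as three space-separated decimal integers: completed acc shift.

byte[0]=0xB3 cont=1 payload=0x33: acc |= 51<<0 -> completed=0 acc=51 shift=7
byte[1]=0x93 cont=1 payload=0x13: acc |= 19<<7 -> completed=0 acc=2483 shift=14
byte[2]=0x3E cont=0 payload=0x3E: varint #1 complete (value=1018291); reset -> completed=1 acc=0 shift=0
byte[3]=0xFD cont=1 payload=0x7D: acc |= 125<<0 -> completed=1 acc=125 shift=7
byte[4]=0x7B cont=0 payload=0x7B: varint #2 complete (value=15869); reset -> completed=2 acc=0 shift=0
byte[5]=0x97 cont=1 payload=0x17: acc |= 23<<0 -> completed=2 acc=23 shift=7

Answer: 2 23 7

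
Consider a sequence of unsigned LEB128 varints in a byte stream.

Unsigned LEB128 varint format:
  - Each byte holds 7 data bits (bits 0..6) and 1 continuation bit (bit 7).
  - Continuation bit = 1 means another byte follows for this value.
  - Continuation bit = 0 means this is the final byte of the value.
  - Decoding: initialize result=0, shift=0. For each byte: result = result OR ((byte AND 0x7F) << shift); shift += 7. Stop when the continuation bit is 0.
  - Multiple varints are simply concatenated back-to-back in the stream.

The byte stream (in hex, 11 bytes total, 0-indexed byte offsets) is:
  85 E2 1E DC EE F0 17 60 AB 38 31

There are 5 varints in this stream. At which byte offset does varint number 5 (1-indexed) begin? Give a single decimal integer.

  byte[0]=0x85 cont=1 payload=0x05=5: acc |= 5<<0 -> acc=5 shift=7
  byte[1]=0xE2 cont=1 payload=0x62=98: acc |= 98<<7 -> acc=12549 shift=14
  byte[2]=0x1E cont=0 payload=0x1E=30: acc |= 30<<14 -> acc=504069 shift=21 [end]
Varint 1: bytes[0:3] = 85 E2 1E -> value 504069 (3 byte(s))
  byte[3]=0xDC cont=1 payload=0x5C=92: acc |= 92<<0 -> acc=92 shift=7
  byte[4]=0xEE cont=1 payload=0x6E=110: acc |= 110<<7 -> acc=14172 shift=14
  byte[5]=0xF0 cont=1 payload=0x70=112: acc |= 112<<14 -> acc=1849180 shift=21
  byte[6]=0x17 cont=0 payload=0x17=23: acc |= 23<<21 -> acc=50083676 shift=28 [end]
Varint 2: bytes[3:7] = DC EE F0 17 -> value 50083676 (4 byte(s))
  byte[7]=0x60 cont=0 payload=0x60=96: acc |= 96<<0 -> acc=96 shift=7 [end]
Varint 3: bytes[7:8] = 60 -> value 96 (1 byte(s))
  byte[8]=0xAB cont=1 payload=0x2B=43: acc |= 43<<0 -> acc=43 shift=7
  byte[9]=0x38 cont=0 payload=0x38=56: acc |= 56<<7 -> acc=7211 shift=14 [end]
Varint 4: bytes[8:10] = AB 38 -> value 7211 (2 byte(s))
  byte[10]=0x31 cont=0 payload=0x31=49: acc |= 49<<0 -> acc=49 shift=7 [end]
Varint 5: bytes[10:11] = 31 -> value 49 (1 byte(s))

Answer: 10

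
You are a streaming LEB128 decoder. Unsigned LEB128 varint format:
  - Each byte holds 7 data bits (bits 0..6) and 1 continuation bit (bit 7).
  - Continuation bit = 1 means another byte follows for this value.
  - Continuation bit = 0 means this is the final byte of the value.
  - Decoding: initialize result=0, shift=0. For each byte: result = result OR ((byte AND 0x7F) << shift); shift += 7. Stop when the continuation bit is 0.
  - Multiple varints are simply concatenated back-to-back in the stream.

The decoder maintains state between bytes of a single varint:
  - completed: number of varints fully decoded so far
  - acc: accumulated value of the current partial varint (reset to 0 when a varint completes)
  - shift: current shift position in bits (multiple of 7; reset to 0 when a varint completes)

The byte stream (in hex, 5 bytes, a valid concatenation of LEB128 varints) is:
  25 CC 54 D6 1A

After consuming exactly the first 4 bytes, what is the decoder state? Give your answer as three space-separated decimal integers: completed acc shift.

byte[0]=0x25 cont=0 payload=0x25: varint #1 complete (value=37); reset -> completed=1 acc=0 shift=0
byte[1]=0xCC cont=1 payload=0x4C: acc |= 76<<0 -> completed=1 acc=76 shift=7
byte[2]=0x54 cont=0 payload=0x54: varint #2 complete (value=10828); reset -> completed=2 acc=0 shift=0
byte[3]=0xD6 cont=1 payload=0x56: acc |= 86<<0 -> completed=2 acc=86 shift=7

Answer: 2 86 7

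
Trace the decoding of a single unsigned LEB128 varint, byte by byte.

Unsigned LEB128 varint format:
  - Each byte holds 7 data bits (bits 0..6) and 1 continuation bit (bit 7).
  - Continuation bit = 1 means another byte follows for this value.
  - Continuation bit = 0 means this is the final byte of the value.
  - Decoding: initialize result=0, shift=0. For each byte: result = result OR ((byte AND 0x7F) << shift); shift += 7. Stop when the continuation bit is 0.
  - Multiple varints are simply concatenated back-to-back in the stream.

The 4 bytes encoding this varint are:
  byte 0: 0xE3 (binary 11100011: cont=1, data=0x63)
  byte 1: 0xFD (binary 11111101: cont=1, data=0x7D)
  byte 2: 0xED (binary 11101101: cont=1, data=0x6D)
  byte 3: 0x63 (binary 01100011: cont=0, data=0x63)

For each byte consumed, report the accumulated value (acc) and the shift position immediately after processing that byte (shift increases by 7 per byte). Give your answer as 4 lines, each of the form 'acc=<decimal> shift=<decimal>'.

Answer: acc=99 shift=7
acc=16099 shift=14
acc=1801955 shift=21
acc=209420003 shift=28

Derivation:
byte 0=0xE3: payload=0x63=99, contrib = 99<<0 = 99; acc -> 99, shift -> 7
byte 1=0xFD: payload=0x7D=125, contrib = 125<<7 = 16000; acc -> 16099, shift -> 14
byte 2=0xED: payload=0x6D=109, contrib = 109<<14 = 1785856; acc -> 1801955, shift -> 21
byte 3=0x63: payload=0x63=99, contrib = 99<<21 = 207618048; acc -> 209420003, shift -> 28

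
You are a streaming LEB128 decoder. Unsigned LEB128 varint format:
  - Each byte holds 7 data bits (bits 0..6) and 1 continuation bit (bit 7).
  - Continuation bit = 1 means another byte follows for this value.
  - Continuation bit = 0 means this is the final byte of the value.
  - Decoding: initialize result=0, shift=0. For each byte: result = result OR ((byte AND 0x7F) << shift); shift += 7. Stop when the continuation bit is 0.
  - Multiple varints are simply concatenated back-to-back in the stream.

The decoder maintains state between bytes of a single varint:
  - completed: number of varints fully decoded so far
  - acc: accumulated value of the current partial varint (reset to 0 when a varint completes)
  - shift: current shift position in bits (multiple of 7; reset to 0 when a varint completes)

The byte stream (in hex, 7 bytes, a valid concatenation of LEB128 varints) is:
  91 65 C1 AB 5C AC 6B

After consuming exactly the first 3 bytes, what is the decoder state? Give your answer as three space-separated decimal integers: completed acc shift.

byte[0]=0x91 cont=1 payload=0x11: acc |= 17<<0 -> completed=0 acc=17 shift=7
byte[1]=0x65 cont=0 payload=0x65: varint #1 complete (value=12945); reset -> completed=1 acc=0 shift=0
byte[2]=0xC1 cont=1 payload=0x41: acc |= 65<<0 -> completed=1 acc=65 shift=7

Answer: 1 65 7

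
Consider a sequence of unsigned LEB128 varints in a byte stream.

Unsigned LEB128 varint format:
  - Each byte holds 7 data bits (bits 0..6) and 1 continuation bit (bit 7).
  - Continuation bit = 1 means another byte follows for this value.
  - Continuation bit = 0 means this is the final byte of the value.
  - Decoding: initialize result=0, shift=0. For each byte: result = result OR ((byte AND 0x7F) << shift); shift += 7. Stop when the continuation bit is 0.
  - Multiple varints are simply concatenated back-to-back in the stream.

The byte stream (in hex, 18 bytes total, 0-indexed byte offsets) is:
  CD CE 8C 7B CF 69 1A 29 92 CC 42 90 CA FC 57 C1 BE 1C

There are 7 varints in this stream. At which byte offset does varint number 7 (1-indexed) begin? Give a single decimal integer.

Answer: 15

Derivation:
  byte[0]=0xCD cont=1 payload=0x4D=77: acc |= 77<<0 -> acc=77 shift=7
  byte[1]=0xCE cont=1 payload=0x4E=78: acc |= 78<<7 -> acc=10061 shift=14
  byte[2]=0x8C cont=1 payload=0x0C=12: acc |= 12<<14 -> acc=206669 shift=21
  byte[3]=0x7B cont=0 payload=0x7B=123: acc |= 123<<21 -> acc=258156365 shift=28 [end]
Varint 1: bytes[0:4] = CD CE 8C 7B -> value 258156365 (4 byte(s))
  byte[4]=0xCF cont=1 payload=0x4F=79: acc |= 79<<0 -> acc=79 shift=7
  byte[5]=0x69 cont=0 payload=0x69=105: acc |= 105<<7 -> acc=13519 shift=14 [end]
Varint 2: bytes[4:6] = CF 69 -> value 13519 (2 byte(s))
  byte[6]=0x1A cont=0 payload=0x1A=26: acc |= 26<<0 -> acc=26 shift=7 [end]
Varint 3: bytes[6:7] = 1A -> value 26 (1 byte(s))
  byte[7]=0x29 cont=0 payload=0x29=41: acc |= 41<<0 -> acc=41 shift=7 [end]
Varint 4: bytes[7:8] = 29 -> value 41 (1 byte(s))
  byte[8]=0x92 cont=1 payload=0x12=18: acc |= 18<<0 -> acc=18 shift=7
  byte[9]=0xCC cont=1 payload=0x4C=76: acc |= 76<<7 -> acc=9746 shift=14
  byte[10]=0x42 cont=0 payload=0x42=66: acc |= 66<<14 -> acc=1091090 shift=21 [end]
Varint 5: bytes[8:11] = 92 CC 42 -> value 1091090 (3 byte(s))
  byte[11]=0x90 cont=1 payload=0x10=16: acc |= 16<<0 -> acc=16 shift=7
  byte[12]=0xCA cont=1 payload=0x4A=74: acc |= 74<<7 -> acc=9488 shift=14
  byte[13]=0xFC cont=1 payload=0x7C=124: acc |= 124<<14 -> acc=2041104 shift=21
  byte[14]=0x57 cont=0 payload=0x57=87: acc |= 87<<21 -> acc=184493328 shift=28 [end]
Varint 6: bytes[11:15] = 90 CA FC 57 -> value 184493328 (4 byte(s))
  byte[15]=0xC1 cont=1 payload=0x41=65: acc |= 65<<0 -> acc=65 shift=7
  byte[16]=0xBE cont=1 payload=0x3E=62: acc |= 62<<7 -> acc=8001 shift=14
  byte[17]=0x1C cont=0 payload=0x1C=28: acc |= 28<<14 -> acc=466753 shift=21 [end]
Varint 7: bytes[15:18] = C1 BE 1C -> value 466753 (3 byte(s))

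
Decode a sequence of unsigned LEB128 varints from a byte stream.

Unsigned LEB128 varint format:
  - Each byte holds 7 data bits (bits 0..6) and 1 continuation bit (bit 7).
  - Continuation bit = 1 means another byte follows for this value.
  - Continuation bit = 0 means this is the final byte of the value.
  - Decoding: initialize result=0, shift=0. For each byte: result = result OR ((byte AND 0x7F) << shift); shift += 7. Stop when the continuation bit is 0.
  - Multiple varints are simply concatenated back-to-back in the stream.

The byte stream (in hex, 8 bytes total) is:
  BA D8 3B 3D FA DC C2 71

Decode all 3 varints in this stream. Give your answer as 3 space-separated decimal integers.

Answer: 977978 61 238071418

Derivation:
  byte[0]=0xBA cont=1 payload=0x3A=58: acc |= 58<<0 -> acc=58 shift=7
  byte[1]=0xD8 cont=1 payload=0x58=88: acc |= 88<<7 -> acc=11322 shift=14
  byte[2]=0x3B cont=0 payload=0x3B=59: acc |= 59<<14 -> acc=977978 shift=21 [end]
Varint 1: bytes[0:3] = BA D8 3B -> value 977978 (3 byte(s))
  byte[3]=0x3D cont=0 payload=0x3D=61: acc |= 61<<0 -> acc=61 shift=7 [end]
Varint 2: bytes[3:4] = 3D -> value 61 (1 byte(s))
  byte[4]=0xFA cont=1 payload=0x7A=122: acc |= 122<<0 -> acc=122 shift=7
  byte[5]=0xDC cont=1 payload=0x5C=92: acc |= 92<<7 -> acc=11898 shift=14
  byte[6]=0xC2 cont=1 payload=0x42=66: acc |= 66<<14 -> acc=1093242 shift=21
  byte[7]=0x71 cont=0 payload=0x71=113: acc |= 113<<21 -> acc=238071418 shift=28 [end]
Varint 3: bytes[4:8] = FA DC C2 71 -> value 238071418 (4 byte(s))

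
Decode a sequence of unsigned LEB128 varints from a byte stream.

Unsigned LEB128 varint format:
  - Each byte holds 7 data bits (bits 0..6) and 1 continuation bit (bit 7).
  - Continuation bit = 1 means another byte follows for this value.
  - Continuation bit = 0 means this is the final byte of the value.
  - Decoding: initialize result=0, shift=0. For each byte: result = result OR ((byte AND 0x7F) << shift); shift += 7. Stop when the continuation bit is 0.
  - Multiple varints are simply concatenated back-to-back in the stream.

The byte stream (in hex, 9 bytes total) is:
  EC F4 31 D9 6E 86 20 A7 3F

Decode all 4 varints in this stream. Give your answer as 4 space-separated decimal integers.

  byte[0]=0xEC cont=1 payload=0x6C=108: acc |= 108<<0 -> acc=108 shift=7
  byte[1]=0xF4 cont=1 payload=0x74=116: acc |= 116<<7 -> acc=14956 shift=14
  byte[2]=0x31 cont=0 payload=0x31=49: acc |= 49<<14 -> acc=817772 shift=21 [end]
Varint 1: bytes[0:3] = EC F4 31 -> value 817772 (3 byte(s))
  byte[3]=0xD9 cont=1 payload=0x59=89: acc |= 89<<0 -> acc=89 shift=7
  byte[4]=0x6E cont=0 payload=0x6E=110: acc |= 110<<7 -> acc=14169 shift=14 [end]
Varint 2: bytes[3:5] = D9 6E -> value 14169 (2 byte(s))
  byte[5]=0x86 cont=1 payload=0x06=6: acc |= 6<<0 -> acc=6 shift=7
  byte[6]=0x20 cont=0 payload=0x20=32: acc |= 32<<7 -> acc=4102 shift=14 [end]
Varint 3: bytes[5:7] = 86 20 -> value 4102 (2 byte(s))
  byte[7]=0xA7 cont=1 payload=0x27=39: acc |= 39<<0 -> acc=39 shift=7
  byte[8]=0x3F cont=0 payload=0x3F=63: acc |= 63<<7 -> acc=8103 shift=14 [end]
Varint 4: bytes[7:9] = A7 3F -> value 8103 (2 byte(s))

Answer: 817772 14169 4102 8103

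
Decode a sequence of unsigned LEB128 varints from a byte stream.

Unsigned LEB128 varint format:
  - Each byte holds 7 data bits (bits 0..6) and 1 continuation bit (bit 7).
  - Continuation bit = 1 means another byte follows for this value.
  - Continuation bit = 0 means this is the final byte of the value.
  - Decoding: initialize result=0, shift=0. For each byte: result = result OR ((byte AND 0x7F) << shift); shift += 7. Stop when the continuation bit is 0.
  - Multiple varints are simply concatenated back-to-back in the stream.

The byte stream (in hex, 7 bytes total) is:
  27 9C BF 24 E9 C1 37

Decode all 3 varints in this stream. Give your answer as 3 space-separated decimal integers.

  byte[0]=0x27 cont=0 payload=0x27=39: acc |= 39<<0 -> acc=39 shift=7 [end]
Varint 1: bytes[0:1] = 27 -> value 39 (1 byte(s))
  byte[1]=0x9C cont=1 payload=0x1C=28: acc |= 28<<0 -> acc=28 shift=7
  byte[2]=0xBF cont=1 payload=0x3F=63: acc |= 63<<7 -> acc=8092 shift=14
  byte[3]=0x24 cont=0 payload=0x24=36: acc |= 36<<14 -> acc=597916 shift=21 [end]
Varint 2: bytes[1:4] = 9C BF 24 -> value 597916 (3 byte(s))
  byte[4]=0xE9 cont=1 payload=0x69=105: acc |= 105<<0 -> acc=105 shift=7
  byte[5]=0xC1 cont=1 payload=0x41=65: acc |= 65<<7 -> acc=8425 shift=14
  byte[6]=0x37 cont=0 payload=0x37=55: acc |= 55<<14 -> acc=909545 shift=21 [end]
Varint 3: bytes[4:7] = E9 C1 37 -> value 909545 (3 byte(s))

Answer: 39 597916 909545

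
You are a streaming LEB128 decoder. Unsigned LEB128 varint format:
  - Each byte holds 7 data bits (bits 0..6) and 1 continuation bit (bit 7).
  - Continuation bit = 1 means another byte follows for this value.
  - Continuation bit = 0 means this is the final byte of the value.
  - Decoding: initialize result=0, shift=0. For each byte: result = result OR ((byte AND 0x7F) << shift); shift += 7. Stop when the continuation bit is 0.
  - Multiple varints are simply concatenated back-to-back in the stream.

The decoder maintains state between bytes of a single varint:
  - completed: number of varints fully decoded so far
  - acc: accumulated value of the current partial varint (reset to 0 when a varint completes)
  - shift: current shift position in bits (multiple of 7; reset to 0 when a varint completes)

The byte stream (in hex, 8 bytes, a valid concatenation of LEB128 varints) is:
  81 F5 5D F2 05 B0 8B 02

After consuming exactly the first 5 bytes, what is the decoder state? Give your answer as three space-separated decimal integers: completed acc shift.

Answer: 2 0 0

Derivation:
byte[0]=0x81 cont=1 payload=0x01: acc |= 1<<0 -> completed=0 acc=1 shift=7
byte[1]=0xF5 cont=1 payload=0x75: acc |= 117<<7 -> completed=0 acc=14977 shift=14
byte[2]=0x5D cont=0 payload=0x5D: varint #1 complete (value=1538689); reset -> completed=1 acc=0 shift=0
byte[3]=0xF2 cont=1 payload=0x72: acc |= 114<<0 -> completed=1 acc=114 shift=7
byte[4]=0x05 cont=0 payload=0x05: varint #2 complete (value=754); reset -> completed=2 acc=0 shift=0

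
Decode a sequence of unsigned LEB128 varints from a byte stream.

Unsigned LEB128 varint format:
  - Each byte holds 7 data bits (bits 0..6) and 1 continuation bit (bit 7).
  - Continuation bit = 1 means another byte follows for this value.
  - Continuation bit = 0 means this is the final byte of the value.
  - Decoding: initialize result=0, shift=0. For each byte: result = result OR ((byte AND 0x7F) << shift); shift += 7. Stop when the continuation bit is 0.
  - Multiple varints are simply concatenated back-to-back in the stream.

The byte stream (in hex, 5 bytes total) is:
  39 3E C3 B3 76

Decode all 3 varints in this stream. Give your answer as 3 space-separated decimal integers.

  byte[0]=0x39 cont=0 payload=0x39=57: acc |= 57<<0 -> acc=57 shift=7 [end]
Varint 1: bytes[0:1] = 39 -> value 57 (1 byte(s))
  byte[1]=0x3E cont=0 payload=0x3E=62: acc |= 62<<0 -> acc=62 shift=7 [end]
Varint 2: bytes[1:2] = 3E -> value 62 (1 byte(s))
  byte[2]=0xC3 cont=1 payload=0x43=67: acc |= 67<<0 -> acc=67 shift=7
  byte[3]=0xB3 cont=1 payload=0x33=51: acc |= 51<<7 -> acc=6595 shift=14
  byte[4]=0x76 cont=0 payload=0x76=118: acc |= 118<<14 -> acc=1939907 shift=21 [end]
Varint 3: bytes[2:5] = C3 B3 76 -> value 1939907 (3 byte(s))

Answer: 57 62 1939907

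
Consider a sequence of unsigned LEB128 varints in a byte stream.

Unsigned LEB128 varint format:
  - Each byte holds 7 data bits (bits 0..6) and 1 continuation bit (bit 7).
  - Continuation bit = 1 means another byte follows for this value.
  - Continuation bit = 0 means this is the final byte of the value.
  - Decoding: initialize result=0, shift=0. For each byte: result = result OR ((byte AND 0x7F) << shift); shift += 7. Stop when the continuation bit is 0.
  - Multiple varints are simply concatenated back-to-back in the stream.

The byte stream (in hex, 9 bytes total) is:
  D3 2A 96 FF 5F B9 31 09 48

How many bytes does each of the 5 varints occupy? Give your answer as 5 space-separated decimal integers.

Answer: 2 3 2 1 1

Derivation:
  byte[0]=0xD3 cont=1 payload=0x53=83: acc |= 83<<0 -> acc=83 shift=7
  byte[1]=0x2A cont=0 payload=0x2A=42: acc |= 42<<7 -> acc=5459 shift=14 [end]
Varint 1: bytes[0:2] = D3 2A -> value 5459 (2 byte(s))
  byte[2]=0x96 cont=1 payload=0x16=22: acc |= 22<<0 -> acc=22 shift=7
  byte[3]=0xFF cont=1 payload=0x7F=127: acc |= 127<<7 -> acc=16278 shift=14
  byte[4]=0x5F cont=0 payload=0x5F=95: acc |= 95<<14 -> acc=1572758 shift=21 [end]
Varint 2: bytes[2:5] = 96 FF 5F -> value 1572758 (3 byte(s))
  byte[5]=0xB9 cont=1 payload=0x39=57: acc |= 57<<0 -> acc=57 shift=7
  byte[6]=0x31 cont=0 payload=0x31=49: acc |= 49<<7 -> acc=6329 shift=14 [end]
Varint 3: bytes[5:7] = B9 31 -> value 6329 (2 byte(s))
  byte[7]=0x09 cont=0 payload=0x09=9: acc |= 9<<0 -> acc=9 shift=7 [end]
Varint 4: bytes[7:8] = 09 -> value 9 (1 byte(s))
  byte[8]=0x48 cont=0 payload=0x48=72: acc |= 72<<0 -> acc=72 shift=7 [end]
Varint 5: bytes[8:9] = 48 -> value 72 (1 byte(s))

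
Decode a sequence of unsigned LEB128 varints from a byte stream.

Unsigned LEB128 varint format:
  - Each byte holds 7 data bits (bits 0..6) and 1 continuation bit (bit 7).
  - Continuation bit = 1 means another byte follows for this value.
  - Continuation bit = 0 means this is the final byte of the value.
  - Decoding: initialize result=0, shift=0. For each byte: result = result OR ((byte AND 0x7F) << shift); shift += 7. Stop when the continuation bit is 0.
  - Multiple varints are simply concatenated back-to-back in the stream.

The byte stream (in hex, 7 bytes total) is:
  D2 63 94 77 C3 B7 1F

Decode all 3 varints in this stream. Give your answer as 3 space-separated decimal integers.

Answer: 12754 15252 515011

Derivation:
  byte[0]=0xD2 cont=1 payload=0x52=82: acc |= 82<<0 -> acc=82 shift=7
  byte[1]=0x63 cont=0 payload=0x63=99: acc |= 99<<7 -> acc=12754 shift=14 [end]
Varint 1: bytes[0:2] = D2 63 -> value 12754 (2 byte(s))
  byte[2]=0x94 cont=1 payload=0x14=20: acc |= 20<<0 -> acc=20 shift=7
  byte[3]=0x77 cont=0 payload=0x77=119: acc |= 119<<7 -> acc=15252 shift=14 [end]
Varint 2: bytes[2:4] = 94 77 -> value 15252 (2 byte(s))
  byte[4]=0xC3 cont=1 payload=0x43=67: acc |= 67<<0 -> acc=67 shift=7
  byte[5]=0xB7 cont=1 payload=0x37=55: acc |= 55<<7 -> acc=7107 shift=14
  byte[6]=0x1F cont=0 payload=0x1F=31: acc |= 31<<14 -> acc=515011 shift=21 [end]
Varint 3: bytes[4:7] = C3 B7 1F -> value 515011 (3 byte(s))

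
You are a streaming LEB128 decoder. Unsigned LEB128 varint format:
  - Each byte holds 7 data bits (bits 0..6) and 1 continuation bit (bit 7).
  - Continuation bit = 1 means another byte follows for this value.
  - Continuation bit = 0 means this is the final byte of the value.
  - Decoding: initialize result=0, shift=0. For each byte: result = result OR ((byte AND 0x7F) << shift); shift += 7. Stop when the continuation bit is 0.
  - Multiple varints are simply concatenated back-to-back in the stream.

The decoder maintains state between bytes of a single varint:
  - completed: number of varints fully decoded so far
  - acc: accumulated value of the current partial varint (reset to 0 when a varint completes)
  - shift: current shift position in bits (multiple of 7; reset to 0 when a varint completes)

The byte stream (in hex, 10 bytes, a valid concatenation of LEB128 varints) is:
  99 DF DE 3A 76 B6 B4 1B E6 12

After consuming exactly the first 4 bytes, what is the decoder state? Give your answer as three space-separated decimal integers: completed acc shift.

byte[0]=0x99 cont=1 payload=0x19: acc |= 25<<0 -> completed=0 acc=25 shift=7
byte[1]=0xDF cont=1 payload=0x5F: acc |= 95<<7 -> completed=0 acc=12185 shift=14
byte[2]=0xDE cont=1 payload=0x5E: acc |= 94<<14 -> completed=0 acc=1552281 shift=21
byte[3]=0x3A cont=0 payload=0x3A: varint #1 complete (value=123187097); reset -> completed=1 acc=0 shift=0

Answer: 1 0 0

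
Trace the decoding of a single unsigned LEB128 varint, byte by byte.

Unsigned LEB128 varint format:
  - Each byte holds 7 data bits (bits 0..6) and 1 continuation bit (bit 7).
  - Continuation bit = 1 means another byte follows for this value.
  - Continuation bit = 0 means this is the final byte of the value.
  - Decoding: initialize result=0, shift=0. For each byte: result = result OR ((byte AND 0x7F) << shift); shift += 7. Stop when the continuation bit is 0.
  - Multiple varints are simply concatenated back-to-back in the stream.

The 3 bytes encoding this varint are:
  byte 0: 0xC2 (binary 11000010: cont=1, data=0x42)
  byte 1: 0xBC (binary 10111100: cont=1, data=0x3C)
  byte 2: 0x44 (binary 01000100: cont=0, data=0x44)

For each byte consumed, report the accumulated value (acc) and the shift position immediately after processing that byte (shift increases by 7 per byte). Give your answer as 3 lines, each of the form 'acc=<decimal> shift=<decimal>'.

Answer: acc=66 shift=7
acc=7746 shift=14
acc=1121858 shift=21

Derivation:
byte 0=0xC2: payload=0x42=66, contrib = 66<<0 = 66; acc -> 66, shift -> 7
byte 1=0xBC: payload=0x3C=60, contrib = 60<<7 = 7680; acc -> 7746, shift -> 14
byte 2=0x44: payload=0x44=68, contrib = 68<<14 = 1114112; acc -> 1121858, shift -> 21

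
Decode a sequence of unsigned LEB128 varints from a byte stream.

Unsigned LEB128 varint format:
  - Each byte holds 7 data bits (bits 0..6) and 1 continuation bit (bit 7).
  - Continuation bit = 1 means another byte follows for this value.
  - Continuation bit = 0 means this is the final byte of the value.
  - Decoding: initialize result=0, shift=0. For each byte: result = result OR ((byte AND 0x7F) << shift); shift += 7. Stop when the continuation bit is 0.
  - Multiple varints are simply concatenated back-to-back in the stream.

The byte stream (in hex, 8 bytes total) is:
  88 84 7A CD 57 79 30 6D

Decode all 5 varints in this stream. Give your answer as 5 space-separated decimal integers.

Answer: 1999368 11213 121 48 109

Derivation:
  byte[0]=0x88 cont=1 payload=0x08=8: acc |= 8<<0 -> acc=8 shift=7
  byte[1]=0x84 cont=1 payload=0x04=4: acc |= 4<<7 -> acc=520 shift=14
  byte[2]=0x7A cont=0 payload=0x7A=122: acc |= 122<<14 -> acc=1999368 shift=21 [end]
Varint 1: bytes[0:3] = 88 84 7A -> value 1999368 (3 byte(s))
  byte[3]=0xCD cont=1 payload=0x4D=77: acc |= 77<<0 -> acc=77 shift=7
  byte[4]=0x57 cont=0 payload=0x57=87: acc |= 87<<7 -> acc=11213 shift=14 [end]
Varint 2: bytes[3:5] = CD 57 -> value 11213 (2 byte(s))
  byte[5]=0x79 cont=0 payload=0x79=121: acc |= 121<<0 -> acc=121 shift=7 [end]
Varint 3: bytes[5:6] = 79 -> value 121 (1 byte(s))
  byte[6]=0x30 cont=0 payload=0x30=48: acc |= 48<<0 -> acc=48 shift=7 [end]
Varint 4: bytes[6:7] = 30 -> value 48 (1 byte(s))
  byte[7]=0x6D cont=0 payload=0x6D=109: acc |= 109<<0 -> acc=109 shift=7 [end]
Varint 5: bytes[7:8] = 6D -> value 109 (1 byte(s))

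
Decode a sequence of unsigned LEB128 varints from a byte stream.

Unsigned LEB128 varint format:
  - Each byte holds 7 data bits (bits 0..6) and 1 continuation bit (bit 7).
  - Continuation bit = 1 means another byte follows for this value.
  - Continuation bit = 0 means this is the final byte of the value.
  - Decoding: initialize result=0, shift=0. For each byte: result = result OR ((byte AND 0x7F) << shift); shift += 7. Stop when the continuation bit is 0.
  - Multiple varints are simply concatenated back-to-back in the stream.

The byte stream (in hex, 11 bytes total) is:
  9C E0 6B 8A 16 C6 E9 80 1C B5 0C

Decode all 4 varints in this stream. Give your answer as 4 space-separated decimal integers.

  byte[0]=0x9C cont=1 payload=0x1C=28: acc |= 28<<0 -> acc=28 shift=7
  byte[1]=0xE0 cont=1 payload=0x60=96: acc |= 96<<7 -> acc=12316 shift=14
  byte[2]=0x6B cont=0 payload=0x6B=107: acc |= 107<<14 -> acc=1765404 shift=21 [end]
Varint 1: bytes[0:3] = 9C E0 6B -> value 1765404 (3 byte(s))
  byte[3]=0x8A cont=1 payload=0x0A=10: acc |= 10<<0 -> acc=10 shift=7
  byte[4]=0x16 cont=0 payload=0x16=22: acc |= 22<<7 -> acc=2826 shift=14 [end]
Varint 2: bytes[3:5] = 8A 16 -> value 2826 (2 byte(s))
  byte[5]=0xC6 cont=1 payload=0x46=70: acc |= 70<<0 -> acc=70 shift=7
  byte[6]=0xE9 cont=1 payload=0x69=105: acc |= 105<<7 -> acc=13510 shift=14
  byte[7]=0x80 cont=1 payload=0x00=0: acc |= 0<<14 -> acc=13510 shift=21
  byte[8]=0x1C cont=0 payload=0x1C=28: acc |= 28<<21 -> acc=58733766 shift=28 [end]
Varint 3: bytes[5:9] = C6 E9 80 1C -> value 58733766 (4 byte(s))
  byte[9]=0xB5 cont=1 payload=0x35=53: acc |= 53<<0 -> acc=53 shift=7
  byte[10]=0x0C cont=0 payload=0x0C=12: acc |= 12<<7 -> acc=1589 shift=14 [end]
Varint 4: bytes[9:11] = B5 0C -> value 1589 (2 byte(s))

Answer: 1765404 2826 58733766 1589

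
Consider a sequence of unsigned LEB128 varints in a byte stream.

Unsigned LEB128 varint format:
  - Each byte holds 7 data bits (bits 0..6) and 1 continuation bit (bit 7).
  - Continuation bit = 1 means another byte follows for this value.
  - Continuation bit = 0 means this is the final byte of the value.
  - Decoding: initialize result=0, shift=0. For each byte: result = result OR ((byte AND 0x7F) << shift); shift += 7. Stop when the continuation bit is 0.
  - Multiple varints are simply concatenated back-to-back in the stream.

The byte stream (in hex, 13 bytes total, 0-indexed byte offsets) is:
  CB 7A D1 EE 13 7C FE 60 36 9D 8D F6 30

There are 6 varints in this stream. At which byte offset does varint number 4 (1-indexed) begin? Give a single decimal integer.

Answer: 6

Derivation:
  byte[0]=0xCB cont=1 payload=0x4B=75: acc |= 75<<0 -> acc=75 shift=7
  byte[1]=0x7A cont=0 payload=0x7A=122: acc |= 122<<7 -> acc=15691 shift=14 [end]
Varint 1: bytes[0:2] = CB 7A -> value 15691 (2 byte(s))
  byte[2]=0xD1 cont=1 payload=0x51=81: acc |= 81<<0 -> acc=81 shift=7
  byte[3]=0xEE cont=1 payload=0x6E=110: acc |= 110<<7 -> acc=14161 shift=14
  byte[4]=0x13 cont=0 payload=0x13=19: acc |= 19<<14 -> acc=325457 shift=21 [end]
Varint 2: bytes[2:5] = D1 EE 13 -> value 325457 (3 byte(s))
  byte[5]=0x7C cont=0 payload=0x7C=124: acc |= 124<<0 -> acc=124 shift=7 [end]
Varint 3: bytes[5:6] = 7C -> value 124 (1 byte(s))
  byte[6]=0xFE cont=1 payload=0x7E=126: acc |= 126<<0 -> acc=126 shift=7
  byte[7]=0x60 cont=0 payload=0x60=96: acc |= 96<<7 -> acc=12414 shift=14 [end]
Varint 4: bytes[6:8] = FE 60 -> value 12414 (2 byte(s))
  byte[8]=0x36 cont=0 payload=0x36=54: acc |= 54<<0 -> acc=54 shift=7 [end]
Varint 5: bytes[8:9] = 36 -> value 54 (1 byte(s))
  byte[9]=0x9D cont=1 payload=0x1D=29: acc |= 29<<0 -> acc=29 shift=7
  byte[10]=0x8D cont=1 payload=0x0D=13: acc |= 13<<7 -> acc=1693 shift=14
  byte[11]=0xF6 cont=1 payload=0x76=118: acc |= 118<<14 -> acc=1935005 shift=21
  byte[12]=0x30 cont=0 payload=0x30=48: acc |= 48<<21 -> acc=102598301 shift=28 [end]
Varint 6: bytes[9:13] = 9D 8D F6 30 -> value 102598301 (4 byte(s))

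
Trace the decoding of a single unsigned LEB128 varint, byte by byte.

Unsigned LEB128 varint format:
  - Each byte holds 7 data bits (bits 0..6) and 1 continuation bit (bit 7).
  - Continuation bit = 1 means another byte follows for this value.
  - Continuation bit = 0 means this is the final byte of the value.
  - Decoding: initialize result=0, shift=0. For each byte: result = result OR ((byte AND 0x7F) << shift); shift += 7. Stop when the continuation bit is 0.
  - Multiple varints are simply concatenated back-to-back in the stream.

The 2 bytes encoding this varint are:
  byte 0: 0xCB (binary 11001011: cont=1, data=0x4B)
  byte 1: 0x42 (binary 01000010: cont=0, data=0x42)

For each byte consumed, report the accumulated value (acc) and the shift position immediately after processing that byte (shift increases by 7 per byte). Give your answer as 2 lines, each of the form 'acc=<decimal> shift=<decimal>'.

Answer: acc=75 shift=7
acc=8523 shift=14

Derivation:
byte 0=0xCB: payload=0x4B=75, contrib = 75<<0 = 75; acc -> 75, shift -> 7
byte 1=0x42: payload=0x42=66, contrib = 66<<7 = 8448; acc -> 8523, shift -> 14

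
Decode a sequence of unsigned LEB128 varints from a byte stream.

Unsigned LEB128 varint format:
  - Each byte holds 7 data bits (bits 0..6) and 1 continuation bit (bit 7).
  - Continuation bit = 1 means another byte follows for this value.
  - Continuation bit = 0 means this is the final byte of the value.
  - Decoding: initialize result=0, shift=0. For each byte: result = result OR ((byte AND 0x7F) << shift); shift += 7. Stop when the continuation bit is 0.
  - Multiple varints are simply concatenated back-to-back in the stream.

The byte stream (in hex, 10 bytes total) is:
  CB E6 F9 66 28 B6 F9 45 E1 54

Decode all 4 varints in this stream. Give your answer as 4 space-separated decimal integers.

Answer: 215905099 40 1146038 10849

Derivation:
  byte[0]=0xCB cont=1 payload=0x4B=75: acc |= 75<<0 -> acc=75 shift=7
  byte[1]=0xE6 cont=1 payload=0x66=102: acc |= 102<<7 -> acc=13131 shift=14
  byte[2]=0xF9 cont=1 payload=0x79=121: acc |= 121<<14 -> acc=1995595 shift=21
  byte[3]=0x66 cont=0 payload=0x66=102: acc |= 102<<21 -> acc=215905099 shift=28 [end]
Varint 1: bytes[0:4] = CB E6 F9 66 -> value 215905099 (4 byte(s))
  byte[4]=0x28 cont=0 payload=0x28=40: acc |= 40<<0 -> acc=40 shift=7 [end]
Varint 2: bytes[4:5] = 28 -> value 40 (1 byte(s))
  byte[5]=0xB6 cont=1 payload=0x36=54: acc |= 54<<0 -> acc=54 shift=7
  byte[6]=0xF9 cont=1 payload=0x79=121: acc |= 121<<7 -> acc=15542 shift=14
  byte[7]=0x45 cont=0 payload=0x45=69: acc |= 69<<14 -> acc=1146038 shift=21 [end]
Varint 3: bytes[5:8] = B6 F9 45 -> value 1146038 (3 byte(s))
  byte[8]=0xE1 cont=1 payload=0x61=97: acc |= 97<<0 -> acc=97 shift=7
  byte[9]=0x54 cont=0 payload=0x54=84: acc |= 84<<7 -> acc=10849 shift=14 [end]
Varint 4: bytes[8:10] = E1 54 -> value 10849 (2 byte(s))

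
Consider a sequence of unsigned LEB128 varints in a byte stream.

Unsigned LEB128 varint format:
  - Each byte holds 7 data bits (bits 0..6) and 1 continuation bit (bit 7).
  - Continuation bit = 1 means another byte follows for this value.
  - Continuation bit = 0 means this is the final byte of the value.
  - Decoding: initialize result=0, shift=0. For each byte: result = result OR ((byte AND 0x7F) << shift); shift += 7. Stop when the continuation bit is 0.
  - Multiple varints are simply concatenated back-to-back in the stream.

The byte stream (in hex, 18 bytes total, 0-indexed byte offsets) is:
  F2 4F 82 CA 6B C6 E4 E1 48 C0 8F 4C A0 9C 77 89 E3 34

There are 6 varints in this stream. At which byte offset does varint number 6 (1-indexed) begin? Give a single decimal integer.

  byte[0]=0xF2 cont=1 payload=0x72=114: acc |= 114<<0 -> acc=114 shift=7
  byte[1]=0x4F cont=0 payload=0x4F=79: acc |= 79<<7 -> acc=10226 shift=14 [end]
Varint 1: bytes[0:2] = F2 4F -> value 10226 (2 byte(s))
  byte[2]=0x82 cont=1 payload=0x02=2: acc |= 2<<0 -> acc=2 shift=7
  byte[3]=0xCA cont=1 payload=0x4A=74: acc |= 74<<7 -> acc=9474 shift=14
  byte[4]=0x6B cont=0 payload=0x6B=107: acc |= 107<<14 -> acc=1762562 shift=21 [end]
Varint 2: bytes[2:5] = 82 CA 6B -> value 1762562 (3 byte(s))
  byte[5]=0xC6 cont=1 payload=0x46=70: acc |= 70<<0 -> acc=70 shift=7
  byte[6]=0xE4 cont=1 payload=0x64=100: acc |= 100<<7 -> acc=12870 shift=14
  byte[7]=0xE1 cont=1 payload=0x61=97: acc |= 97<<14 -> acc=1602118 shift=21
  byte[8]=0x48 cont=0 payload=0x48=72: acc |= 72<<21 -> acc=152597062 shift=28 [end]
Varint 3: bytes[5:9] = C6 E4 E1 48 -> value 152597062 (4 byte(s))
  byte[9]=0xC0 cont=1 payload=0x40=64: acc |= 64<<0 -> acc=64 shift=7
  byte[10]=0x8F cont=1 payload=0x0F=15: acc |= 15<<7 -> acc=1984 shift=14
  byte[11]=0x4C cont=0 payload=0x4C=76: acc |= 76<<14 -> acc=1247168 shift=21 [end]
Varint 4: bytes[9:12] = C0 8F 4C -> value 1247168 (3 byte(s))
  byte[12]=0xA0 cont=1 payload=0x20=32: acc |= 32<<0 -> acc=32 shift=7
  byte[13]=0x9C cont=1 payload=0x1C=28: acc |= 28<<7 -> acc=3616 shift=14
  byte[14]=0x77 cont=0 payload=0x77=119: acc |= 119<<14 -> acc=1953312 shift=21 [end]
Varint 5: bytes[12:15] = A0 9C 77 -> value 1953312 (3 byte(s))
  byte[15]=0x89 cont=1 payload=0x09=9: acc |= 9<<0 -> acc=9 shift=7
  byte[16]=0xE3 cont=1 payload=0x63=99: acc |= 99<<7 -> acc=12681 shift=14
  byte[17]=0x34 cont=0 payload=0x34=52: acc |= 52<<14 -> acc=864649 shift=21 [end]
Varint 6: bytes[15:18] = 89 E3 34 -> value 864649 (3 byte(s))

Answer: 15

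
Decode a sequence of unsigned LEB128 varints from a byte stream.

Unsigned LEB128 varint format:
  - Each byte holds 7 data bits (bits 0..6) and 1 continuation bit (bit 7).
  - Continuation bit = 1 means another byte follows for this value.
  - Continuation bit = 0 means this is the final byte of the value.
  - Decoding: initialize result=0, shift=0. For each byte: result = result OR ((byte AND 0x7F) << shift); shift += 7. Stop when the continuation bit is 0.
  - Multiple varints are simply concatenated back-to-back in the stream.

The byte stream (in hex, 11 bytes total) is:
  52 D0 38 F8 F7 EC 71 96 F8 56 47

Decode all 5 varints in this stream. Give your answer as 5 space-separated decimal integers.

  byte[0]=0x52 cont=0 payload=0x52=82: acc |= 82<<0 -> acc=82 shift=7 [end]
Varint 1: bytes[0:1] = 52 -> value 82 (1 byte(s))
  byte[1]=0xD0 cont=1 payload=0x50=80: acc |= 80<<0 -> acc=80 shift=7
  byte[2]=0x38 cont=0 payload=0x38=56: acc |= 56<<7 -> acc=7248 shift=14 [end]
Varint 2: bytes[1:3] = D0 38 -> value 7248 (2 byte(s))
  byte[3]=0xF8 cont=1 payload=0x78=120: acc |= 120<<0 -> acc=120 shift=7
  byte[4]=0xF7 cont=1 payload=0x77=119: acc |= 119<<7 -> acc=15352 shift=14
  byte[5]=0xEC cont=1 payload=0x6C=108: acc |= 108<<14 -> acc=1784824 shift=21
  byte[6]=0x71 cont=0 payload=0x71=113: acc |= 113<<21 -> acc=238763000 shift=28 [end]
Varint 3: bytes[3:7] = F8 F7 EC 71 -> value 238763000 (4 byte(s))
  byte[7]=0x96 cont=1 payload=0x16=22: acc |= 22<<0 -> acc=22 shift=7
  byte[8]=0xF8 cont=1 payload=0x78=120: acc |= 120<<7 -> acc=15382 shift=14
  byte[9]=0x56 cont=0 payload=0x56=86: acc |= 86<<14 -> acc=1424406 shift=21 [end]
Varint 4: bytes[7:10] = 96 F8 56 -> value 1424406 (3 byte(s))
  byte[10]=0x47 cont=0 payload=0x47=71: acc |= 71<<0 -> acc=71 shift=7 [end]
Varint 5: bytes[10:11] = 47 -> value 71 (1 byte(s))

Answer: 82 7248 238763000 1424406 71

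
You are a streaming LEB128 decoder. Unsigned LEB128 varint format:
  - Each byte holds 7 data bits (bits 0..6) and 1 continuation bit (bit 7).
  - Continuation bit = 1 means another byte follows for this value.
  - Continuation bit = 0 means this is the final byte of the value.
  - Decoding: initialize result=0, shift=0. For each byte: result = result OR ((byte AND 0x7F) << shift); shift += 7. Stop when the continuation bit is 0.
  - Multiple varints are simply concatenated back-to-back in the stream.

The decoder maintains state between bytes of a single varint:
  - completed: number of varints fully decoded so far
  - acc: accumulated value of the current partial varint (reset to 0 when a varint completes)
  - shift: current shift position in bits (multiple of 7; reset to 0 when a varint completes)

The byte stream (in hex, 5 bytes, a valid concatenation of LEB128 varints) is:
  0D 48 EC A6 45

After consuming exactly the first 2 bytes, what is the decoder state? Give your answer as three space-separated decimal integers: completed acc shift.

byte[0]=0x0D cont=0 payload=0x0D: varint #1 complete (value=13); reset -> completed=1 acc=0 shift=0
byte[1]=0x48 cont=0 payload=0x48: varint #2 complete (value=72); reset -> completed=2 acc=0 shift=0

Answer: 2 0 0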